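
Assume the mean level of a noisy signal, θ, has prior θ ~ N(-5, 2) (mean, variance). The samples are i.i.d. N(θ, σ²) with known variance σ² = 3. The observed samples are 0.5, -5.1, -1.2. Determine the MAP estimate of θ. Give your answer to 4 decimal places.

n = 3; x̄ = (0.5 + (-5.1) + (-1.2))/3 = -5.8/3 = -29/15 ≈ -1.9333.
For a Normal prior and Normal likelihood with known variance, the posterior is Normal; its mode equals its mean, the precision-weighted average.
Prior precision 1/σ₀² = 1/2 = 0.5; data precision n/σ² = 3/3 = 1.
θ̂ = (0.5·(-5) + 1·(-29/15)) / (0.5 + 1) = (-133/30)/1.5 = -133/45 ≈ -2.9556.

θ̂_MAP = -2.9556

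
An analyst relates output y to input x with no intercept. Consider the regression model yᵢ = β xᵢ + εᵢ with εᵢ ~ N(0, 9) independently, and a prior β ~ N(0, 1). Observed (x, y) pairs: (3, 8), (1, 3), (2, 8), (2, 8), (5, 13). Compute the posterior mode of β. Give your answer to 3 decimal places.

β̂_MAP = 2.385

log p(β | y) = −Σ(yᵢ − βxᵢ)²/(2·9) − β²/(2·1) + const.
Setting the derivative to zero: Σxᵢ(yᵢ − βxᵢ)/9 − β/1 = 0, so β = Σxᵢyᵢ / (Σxᵢ² + σ²/τ²).
Σxᵢyᵢ = 3·8 + 1·3 + 2·8 + 2·8 + 5·13 = 124; Σxᵢ² = 43; σ²/τ² = 9.
β̂_MAP = 124 / (43 + 9) = 124/52 ≈ 2.385.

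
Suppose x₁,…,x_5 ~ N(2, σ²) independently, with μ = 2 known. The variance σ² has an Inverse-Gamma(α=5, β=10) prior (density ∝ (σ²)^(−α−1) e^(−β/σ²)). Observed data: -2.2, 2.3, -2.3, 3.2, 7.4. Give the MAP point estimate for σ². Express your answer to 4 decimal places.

Sum of squared deviations about the known mean: SS = (-2.2−2)² + (2.3−2)² + (-2.3−2)² + (3.2−2)² + (7.4−2)² = 66.82.
The Normal likelihood contributes (σ²)^(−n/2) exp(−SS/(2σ²)), so the posterior is Inverse-Gamma(α + n/2, β + SS/2) = Inverse-Gamma(7.5, 43.41).
The mode of Inverse-Gamma(a, b) is b/(a+1) = 43.41/8.5 ≈ 5.1071.

σ̂²_MAP = 5.1071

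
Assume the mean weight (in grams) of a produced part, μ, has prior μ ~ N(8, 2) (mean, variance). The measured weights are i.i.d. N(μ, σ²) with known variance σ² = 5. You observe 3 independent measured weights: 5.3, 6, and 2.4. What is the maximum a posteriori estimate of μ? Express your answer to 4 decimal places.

n = 3; x̄ = (5.3 + 6 + 2.4)/3 = 13.7/3 = 137/30 ≈ 4.5667.
For a Normal prior and Normal likelihood with known variance, the posterior is Normal; its mode equals its mean, the precision-weighted average.
Prior precision 1/σ₀² = 1/2 = 0.5; data precision n/σ² = 3/5 = 0.6.
μ̂ = (0.5·8 + 0.6·(137/30)) / (0.5 + 0.6) = 6.74/1.1 = 337/55 ≈ 6.1273.

μ̂_MAP = 6.1273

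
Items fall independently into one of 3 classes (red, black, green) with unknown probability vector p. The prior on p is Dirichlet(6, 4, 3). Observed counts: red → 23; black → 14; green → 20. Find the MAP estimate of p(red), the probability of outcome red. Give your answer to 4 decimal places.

The posterior is Dirichlet(αᵢ + nᵢ) = Dirichlet(29, 18, 23).
For a Dirichlet(a₁,…,a_K) with all aᵢ > 1, the mode has j-th component (aⱼ − 1)/(Σaᵢ − K).
Here Σaᵢ = 70 and K = 3, so p(red) = (29 − 1)/(70 − 3) = 28/67 ≈ 0.4179.

MAP estimate of p(red) = 0.4179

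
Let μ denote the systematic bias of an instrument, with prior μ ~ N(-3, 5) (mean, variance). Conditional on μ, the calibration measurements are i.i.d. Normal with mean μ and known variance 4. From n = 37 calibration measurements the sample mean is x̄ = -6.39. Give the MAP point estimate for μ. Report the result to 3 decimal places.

μ̂_MAP = -6.318

n = 37, x̄ = -6.39.
For a Normal prior and Normal likelihood with known variance, the posterior is Normal; its mode equals its mean, the precision-weighted average.
Prior precision 1/σ₀² = 1/5 = 0.2; data precision n/σ² = 37/4 = 9.25.
μ̂ = (0.2·(-3) + 9.25·(-6.39)) / (0.2 + 9.25) = (-59.7075)/9.45 = -7961/1260 ≈ -6.318.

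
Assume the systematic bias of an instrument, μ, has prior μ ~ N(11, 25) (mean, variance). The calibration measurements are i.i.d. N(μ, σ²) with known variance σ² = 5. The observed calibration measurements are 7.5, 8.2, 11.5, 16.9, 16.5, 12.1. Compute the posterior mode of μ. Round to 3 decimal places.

n = 6; x̄ = (7.5 + 8.2 + 11.5 + 16.9 + 16.5 + 12.1)/6 = 72.7/6 = 727/60 ≈ 12.1167.
For a Normal prior and Normal likelihood with known variance, the posterior is Normal; its mode equals its mean, the precision-weighted average.
Prior precision 1/σ₀² = 1/25 = 0.04; data precision n/σ² = 6/5 = 1.2.
μ̂ = (0.04·11 + 1.2·(727/60)) / (0.04 + 1.2) = 14.98/1.24 = 749/62 ≈ 12.081.

μ̂_MAP = 12.081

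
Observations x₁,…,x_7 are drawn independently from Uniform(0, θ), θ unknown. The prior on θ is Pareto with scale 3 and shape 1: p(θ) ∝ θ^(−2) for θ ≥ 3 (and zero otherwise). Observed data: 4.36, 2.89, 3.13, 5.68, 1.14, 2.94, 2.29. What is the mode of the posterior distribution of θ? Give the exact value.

The Uniform(0, θ) likelihood is θ^(−n) for θ ≥ max(xᵢ), zero otherwise. Here max(xᵢ) = 5.68.
Posterior ∝ θ^(−2) · θ^(−7) = θ^(−9) on θ ≥ max(3, 5.68) = 5.68.
This density is strictly decreasing in θ, so the posterior mode lies at the lower boundary of the support.

θ̂_MAP = 5.68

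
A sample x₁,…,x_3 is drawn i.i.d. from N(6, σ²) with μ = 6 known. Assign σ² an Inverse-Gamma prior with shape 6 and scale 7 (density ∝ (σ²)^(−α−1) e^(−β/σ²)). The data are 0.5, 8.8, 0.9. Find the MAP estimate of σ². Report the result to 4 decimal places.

Sum of squared deviations about the known mean: SS = (0.5−6)² + (8.8−6)² + (0.9−6)² = 64.1.
The Normal likelihood contributes (σ²)^(−n/2) exp(−SS/(2σ²)), so the posterior is Inverse-Gamma(α + n/2, β + SS/2) = Inverse-Gamma(7.5, 39.05).
The mode of Inverse-Gamma(a, b) is b/(a+1) = 39.05/8.5 ≈ 4.5941.

σ̂²_MAP = 4.5941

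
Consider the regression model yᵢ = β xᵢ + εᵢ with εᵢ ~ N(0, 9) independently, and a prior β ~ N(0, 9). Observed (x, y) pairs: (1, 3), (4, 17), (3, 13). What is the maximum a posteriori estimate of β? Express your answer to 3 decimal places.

β̂_MAP = 4.074

log p(β | y) = −Σ(yᵢ − βxᵢ)²/(2·9) − β²/(2·9) + const.
Setting the derivative to zero: Σxᵢ(yᵢ − βxᵢ)/9 − β/9 = 0, so β = Σxᵢyᵢ / (Σxᵢ² + σ²/τ²).
Σxᵢyᵢ = 1·3 + 4·17 + 3·13 = 110; Σxᵢ² = 26; σ²/τ² = 1.
β̂_MAP = 110 / (26 + 1) = 110/27 ≈ 4.074.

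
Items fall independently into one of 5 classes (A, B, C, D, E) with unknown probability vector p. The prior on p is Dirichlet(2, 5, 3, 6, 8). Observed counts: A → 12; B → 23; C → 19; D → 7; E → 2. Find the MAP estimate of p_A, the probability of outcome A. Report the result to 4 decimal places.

The posterior is Dirichlet(αᵢ + nᵢ) = Dirichlet(14, 28, 22, 13, 10).
For a Dirichlet(a₁,…,a_K) with all aᵢ > 1, the mode has j-th component (aⱼ − 1)/(Σaᵢ − K).
Here Σaᵢ = 87 and K = 5, so p_A = (14 − 1)/(87 − 5) = 13/82 ≈ 0.1585.

MAP estimate of p_A = 0.1585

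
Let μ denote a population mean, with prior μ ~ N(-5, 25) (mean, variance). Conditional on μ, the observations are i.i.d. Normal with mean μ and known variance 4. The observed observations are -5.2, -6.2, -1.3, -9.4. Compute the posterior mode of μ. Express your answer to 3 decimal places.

n = 4; x̄ = ((-5.2) + (-6.2) + (-1.3) + (-9.4))/4 = -22.1/4 = -5.525.
For a Normal prior and Normal likelihood with known variance, the posterior is Normal; its mode equals its mean, the precision-weighted average.
Prior precision 1/σ₀² = 1/25 = 0.04; data precision n/σ² = 4/4 = 1.
μ̂ = (0.04·(-5) + 1·(-5.525)) / (0.04 + 1) = (-5.725)/1.04 = -1145/208 ≈ -5.505.

μ̂_MAP = -5.505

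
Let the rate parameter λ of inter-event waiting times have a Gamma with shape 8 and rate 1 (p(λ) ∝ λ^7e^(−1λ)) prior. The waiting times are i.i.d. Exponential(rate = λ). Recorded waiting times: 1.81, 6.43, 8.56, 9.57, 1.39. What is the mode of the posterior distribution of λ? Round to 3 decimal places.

λ̂_MAP = 0.417

The Exponential(rate=λ) likelihood is ∝ λ^n e^(−λΣtᵢ). Here n = 5 and Σtᵢ = 1.81 + 6.43 + 8.56 + 9.57 + 1.39 = 27.76.
Posterior ∝ λ^7e^(−1λ) · λ^5e^(−27.76λ) = λ^12e^(−28.76λ), i.e. Gamma(13, 28.76).
Mode = (a−1)/b = 12/28.76 ≈ 0.417.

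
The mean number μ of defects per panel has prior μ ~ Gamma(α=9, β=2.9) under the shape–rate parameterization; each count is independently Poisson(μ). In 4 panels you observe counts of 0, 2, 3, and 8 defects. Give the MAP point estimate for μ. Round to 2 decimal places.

Σxᵢ = 0+2+3+8 = 13, with n = 4.
Posterior ∝ μ^8e^(−2.9μ) · μ^13e^(−4μ) = μ^21e^(−6.9μ), i.e. Gamma(shape=22, rate=6.9).
The mode of a Gamma(a, b) with a ≥ 1 (shape–rate) is (a−1)/b = 21/6.9 ≈ 3.04.

μ̂_MAP = 3.04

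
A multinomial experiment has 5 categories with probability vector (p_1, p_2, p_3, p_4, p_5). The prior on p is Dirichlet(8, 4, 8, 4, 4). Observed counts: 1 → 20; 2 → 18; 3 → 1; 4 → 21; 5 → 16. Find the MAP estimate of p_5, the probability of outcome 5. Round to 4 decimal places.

MAP estimate: 0.1919

The posterior is Dirichlet(αᵢ + nᵢ) = Dirichlet(28, 22, 9, 25, 20).
For a Dirichlet(a₁,…,a_K) with all aᵢ > 1, the mode has j-th component (aⱼ − 1)/(Σaᵢ − K).
Here Σaᵢ = 104 and K = 5, so p_5 = (20 − 1)/(104 − 5) = 19/99 ≈ 0.1919.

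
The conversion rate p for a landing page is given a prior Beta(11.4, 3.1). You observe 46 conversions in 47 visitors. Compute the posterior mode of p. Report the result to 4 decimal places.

p̂_MAP = 0.9479

Prior: Beta(11.4, 3.1).
Data: 46 successes in 47 trials. The binomial likelihood contributes p^46(1−p)^1, so the posterior is Beta(11.4+46, 3.1+1) = Beta(57.4, 4.1).
For Beta(a, b) with a, b > 1 the mode is (a−1)/(a+b−2) = 56.4/59.5 ≈ 0.9479.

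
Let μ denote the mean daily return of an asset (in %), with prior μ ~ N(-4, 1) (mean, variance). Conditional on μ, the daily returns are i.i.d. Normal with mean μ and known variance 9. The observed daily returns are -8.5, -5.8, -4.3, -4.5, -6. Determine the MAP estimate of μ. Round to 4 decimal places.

n = 5; x̄ = ((-8.5) + (-5.8) + (-4.3) + (-4.5) + (-6))/5 = -29.1/5 = -5.82.
For a Normal prior and Normal likelihood with known variance, the posterior is Normal; its mode equals its mean, the precision-weighted average.
Prior precision 1/σ₀² = 1/1 = 1; data precision n/σ² = 5/9.
μ̂ = (1·(-4) + (5/9)·(-5.82)) / (1 + 5/9) = (-217/30)/(14/9) = -4.6500.

μ̂_MAP = -4.6500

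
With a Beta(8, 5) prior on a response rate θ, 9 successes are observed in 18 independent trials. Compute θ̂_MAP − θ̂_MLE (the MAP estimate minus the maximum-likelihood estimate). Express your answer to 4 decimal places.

MAP − MLE = 0.0517

Posterior is Beta(17, 14); MAP = (17−1)/(31−2) = 16/29 ≈ 0.55172.
MLE ignores the prior: θ̂_MLE = k/n = 9/18 ≈ 0.50000.
Difference = 16/29 − 9/18 = 3/58 ≈ 0.0517.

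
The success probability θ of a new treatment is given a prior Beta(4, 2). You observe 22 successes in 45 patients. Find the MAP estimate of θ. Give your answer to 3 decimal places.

Prior: Beta(4, 2).
Data: 22 successes in 45 trials. The binomial likelihood contributes θ^22(1−θ)^23, so the posterior is Beta(4+22, 2+23) = Beta(26, 25).
For Beta(a, b) with a, b > 1 the mode is (a−1)/(a+b−2) = 25/49 ≈ 0.510.

θ̂_MAP = 0.510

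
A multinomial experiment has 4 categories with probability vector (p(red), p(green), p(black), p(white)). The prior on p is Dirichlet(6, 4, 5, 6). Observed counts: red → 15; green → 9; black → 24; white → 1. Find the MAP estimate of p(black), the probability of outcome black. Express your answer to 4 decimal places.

MAP estimate of p(black) = 0.4242

The posterior is Dirichlet(αᵢ + nᵢ) = Dirichlet(21, 13, 29, 7).
For a Dirichlet(a₁,…,a_K) with all aᵢ > 1, the mode has j-th component (aⱼ − 1)/(Σaᵢ − K).
Here Σaᵢ = 70 and K = 4, so p(black) = (29 − 1)/(70 − 4) = 28/66 ≈ 0.4242.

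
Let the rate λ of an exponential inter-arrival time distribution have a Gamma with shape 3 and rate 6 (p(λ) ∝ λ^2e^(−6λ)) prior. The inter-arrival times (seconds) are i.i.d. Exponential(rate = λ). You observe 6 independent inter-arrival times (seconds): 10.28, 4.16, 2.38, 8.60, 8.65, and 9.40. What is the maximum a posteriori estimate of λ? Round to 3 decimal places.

The Exponential(rate=λ) likelihood is ∝ λ^n e^(−λΣtᵢ). Here n = 6 and Σtᵢ = 10.28 + 4.16 + 2.38 + 8.60 + 8.65 + 9.40 = 43.47.
Posterior ∝ λ^2e^(−6λ) · λ^6e^(−43.47λ) = λ^8e^(−49.47λ), i.e. Gamma(9, 49.47).
Mode = (a−1)/b = 8/49.47 ≈ 0.162.

λ̂_MAP = 0.162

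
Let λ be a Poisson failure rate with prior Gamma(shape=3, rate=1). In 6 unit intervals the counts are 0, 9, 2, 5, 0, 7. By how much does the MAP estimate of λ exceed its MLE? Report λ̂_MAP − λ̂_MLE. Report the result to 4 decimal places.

MAP − MLE = -0.2619

Σxᵢ = 23. Posterior is Gamma(26, 7); MAP = (26−1)/7 = 25/7 ≈ 3.57143.
MLE = x̄ = 23/6 ≈ 3.83333.
Difference = 25/7 − 23/6 = -11/42 ≈ -0.2619.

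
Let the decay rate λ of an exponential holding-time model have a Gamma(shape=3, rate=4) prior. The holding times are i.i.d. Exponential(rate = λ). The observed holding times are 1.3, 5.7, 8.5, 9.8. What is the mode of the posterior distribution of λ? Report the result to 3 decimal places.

λ̂_MAP = 0.205

The Exponential(rate=λ) likelihood is ∝ λ^n e^(−λΣtᵢ). Here n = 4 and Σtᵢ = 1.3 + 5.7 + 8.5 + 9.8 = 25.3.
Posterior ∝ λ^2e^(−4λ) · λ^4e^(−25.3λ) = λ^6e^(−29.3λ), i.e. Gamma(7, 29.3).
Mode = (a−1)/b = 6/29.3 ≈ 0.205.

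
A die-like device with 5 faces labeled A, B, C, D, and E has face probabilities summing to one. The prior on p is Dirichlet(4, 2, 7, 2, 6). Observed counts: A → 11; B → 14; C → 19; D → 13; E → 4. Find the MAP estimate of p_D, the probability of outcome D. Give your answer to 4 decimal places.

The posterior is Dirichlet(αᵢ + nᵢ) = Dirichlet(15, 16, 26, 15, 10).
For a Dirichlet(a₁,…,a_K) with all aᵢ > 1, the mode has j-th component (aⱼ − 1)/(Σaᵢ − K).
Here Σaᵢ = 82 and K = 5, so p_D = (15 − 1)/(82 − 5) = 14/77 ≈ 0.1818.

MAP estimate of p_D = 0.1818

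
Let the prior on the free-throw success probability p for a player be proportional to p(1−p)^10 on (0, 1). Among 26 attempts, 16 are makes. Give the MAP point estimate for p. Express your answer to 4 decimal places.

The prior density ∝ p(1−p)^10 is the kernel of Beta(2, 11).
Data: 16 successes in 26 trials. The binomial likelihood contributes p^16(1−p)^10, so the posterior is Beta(2+16, 11+10) = Beta(18, 21).
For Beta(a, b) with a, b > 1 the mode is (a−1)/(a+b−2) = 17/37 ≈ 0.4595.

p̂_MAP = 0.4595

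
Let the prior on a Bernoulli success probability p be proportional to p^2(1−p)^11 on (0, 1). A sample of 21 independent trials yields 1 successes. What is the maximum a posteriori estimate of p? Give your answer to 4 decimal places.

p̂_MAP = 0.0882

The prior density ∝ p^2(1−p)^11 is the kernel of Beta(3, 12).
Data: 1 success in 21 trials. The binomial likelihood contributes p(1−p)^20, so the posterior is Beta(3+1, 12+20) = Beta(4, 32).
For Beta(a, b) with a, b > 1 the mode is (a−1)/(a+b−2) = 3/34 ≈ 0.0882.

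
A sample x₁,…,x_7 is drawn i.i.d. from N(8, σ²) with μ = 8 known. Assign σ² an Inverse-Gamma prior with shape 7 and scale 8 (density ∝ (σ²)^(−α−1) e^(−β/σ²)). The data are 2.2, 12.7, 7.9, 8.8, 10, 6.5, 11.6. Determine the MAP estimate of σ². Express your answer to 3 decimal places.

σ̂²_MAP = 3.982

Sum of squared deviations about the known mean: SS = (2.2−8)² + (12.7−8)² + (7.9−8)² + (8.8−8)² + (10−8)² + (6.5−8)² + (11.6−8)² = 75.59.
The Normal likelihood contributes (σ²)^(−n/2) exp(−SS/(2σ²)), so the posterior is Inverse-Gamma(α + n/2, β + SS/2) = Inverse-Gamma(10.5, 45.795).
The mode of Inverse-Gamma(a, b) is b/(a+1) = 45.795/11.5 ≈ 3.982.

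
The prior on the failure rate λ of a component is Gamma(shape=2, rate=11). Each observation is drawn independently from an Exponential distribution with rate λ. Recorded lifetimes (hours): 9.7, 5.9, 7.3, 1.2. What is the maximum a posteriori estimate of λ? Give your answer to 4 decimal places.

The Exponential(rate=λ) likelihood is ∝ λ^n e^(−λΣtᵢ). Here n = 4 and Σtᵢ = 9.7 + 5.9 + 7.3 + 1.2 = 24.1.
Posterior ∝ λe^(−11λ) · λ^4e^(−24.1λ) = λ^5e^(−35.1λ), i.e. Gamma(6, 35.1).
Mode = (a−1)/b = 5/35.1 ≈ 0.1425.

λ̂_MAP = 0.1425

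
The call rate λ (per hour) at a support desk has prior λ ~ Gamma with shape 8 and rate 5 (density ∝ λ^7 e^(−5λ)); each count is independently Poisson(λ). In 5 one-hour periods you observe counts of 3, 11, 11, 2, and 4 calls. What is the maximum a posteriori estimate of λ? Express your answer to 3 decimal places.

Σxᵢ = 3+11+11+2+4 = 31, with n = 5.
Posterior ∝ λ^7e^(−5λ) · λ^31e^(−5λ) = λ^38e^(−10λ), i.e. Gamma(shape=39, rate=10).
The mode of a Gamma(a, b) with a ≥ 1 (shape–rate) is (a−1)/b = 38/10 ≈ 3.800.

λ̂_MAP = 3.800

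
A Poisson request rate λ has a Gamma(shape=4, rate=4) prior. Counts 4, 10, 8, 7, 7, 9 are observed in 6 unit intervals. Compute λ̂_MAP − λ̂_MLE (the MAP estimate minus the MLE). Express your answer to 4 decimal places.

MAP − MLE = -2.7000

Σxᵢ = 45. Posterior is Gamma(49, 10); MAP = (49−1)/10 = 48/10 ≈ 4.80000.
MLE = x̄ = 45/6 ≈ 7.50000.
Difference = 48/10 − 45/6 = -27/10 ≈ -2.7000.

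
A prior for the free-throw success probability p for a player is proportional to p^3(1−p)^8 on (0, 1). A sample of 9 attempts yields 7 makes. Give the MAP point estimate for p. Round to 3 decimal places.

The prior density ∝ p^3(1−p)^8 is the kernel of Beta(4, 9).
Data: 7 successes in 9 trials. The binomial likelihood contributes p^7(1−p)^2, so the posterior is Beta(4+7, 9+2) = Beta(11, 11).
For Beta(a, b) with a, b > 1 the mode is (a−1)/(a+b−2) = 10/20 ≈ 0.500.

p̂_MAP = 0.500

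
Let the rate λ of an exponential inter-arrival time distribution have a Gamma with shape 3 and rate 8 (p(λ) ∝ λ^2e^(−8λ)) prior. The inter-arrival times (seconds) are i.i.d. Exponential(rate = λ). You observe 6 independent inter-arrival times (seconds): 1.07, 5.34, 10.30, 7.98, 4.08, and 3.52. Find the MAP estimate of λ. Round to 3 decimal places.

The Exponential(rate=λ) likelihood is ∝ λ^n e^(−λΣtᵢ). Here n = 6 and Σtᵢ = 1.07 + 5.34 + 10.30 + 7.98 + 4.08 + 3.52 = 32.29.
Posterior ∝ λ^2e^(−8λ) · λ^6e^(−32.29λ) = λ^8e^(−40.29λ), i.e. Gamma(9, 40.29).
Mode = (a−1)/b = 8/40.29 ≈ 0.199.

λ̂_MAP = 0.199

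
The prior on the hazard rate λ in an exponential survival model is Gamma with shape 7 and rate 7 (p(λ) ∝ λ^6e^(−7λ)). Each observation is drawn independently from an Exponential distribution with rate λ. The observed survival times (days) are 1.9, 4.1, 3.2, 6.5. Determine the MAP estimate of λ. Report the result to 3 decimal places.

The Exponential(rate=λ) likelihood is ∝ λ^n e^(−λΣtᵢ). Here n = 4 and Σtᵢ = 1.9 + 4.1 + 3.2 + 6.5 = 15.7.
Posterior ∝ λ^6e^(−7λ) · λ^4e^(−15.7λ) = λ^10e^(−22.7λ), i.e. Gamma(11, 22.7).
Mode = (a−1)/b = 10/22.7 ≈ 0.441.

λ̂_MAP = 0.441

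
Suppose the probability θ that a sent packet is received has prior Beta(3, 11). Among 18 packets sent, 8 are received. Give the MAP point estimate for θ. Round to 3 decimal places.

Prior: Beta(3, 11).
Data: 8 successes in 18 trials. The binomial likelihood contributes θ^8(1−θ)^10, so the posterior is Beta(3+8, 11+10) = Beta(11, 21).
For Beta(a, b) with a, b > 1 the mode is (a−1)/(a+b−2) = 10/30 ≈ 0.333.

θ̂_MAP = 0.333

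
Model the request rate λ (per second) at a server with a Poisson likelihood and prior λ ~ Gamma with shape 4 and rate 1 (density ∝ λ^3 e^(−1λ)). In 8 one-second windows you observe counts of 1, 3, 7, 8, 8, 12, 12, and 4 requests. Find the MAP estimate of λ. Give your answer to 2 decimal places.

Σxᵢ = 1+3+7+8+8+12+12+4 = 55, with n = 8.
Posterior ∝ λ^3e^(−1λ) · λ^55e^(−8λ) = λ^58e^(−9λ), i.e. Gamma(shape=59, rate=9).
The mode of a Gamma(a, b) with a ≥ 1 (shape–rate) is (a−1)/b = 58/9 ≈ 6.44.

λ̂_MAP = 6.44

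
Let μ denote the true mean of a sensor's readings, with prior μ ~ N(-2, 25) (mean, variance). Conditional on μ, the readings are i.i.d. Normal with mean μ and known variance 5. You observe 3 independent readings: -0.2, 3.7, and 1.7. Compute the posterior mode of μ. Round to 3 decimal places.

n = 3; x̄ = ((-0.2) + 3.7 + 1.7)/3 = 5.2/3 = 26/15 ≈ 1.7333.
For a Normal prior and Normal likelihood with known variance, the posterior is Normal; its mode equals its mean, the precision-weighted average.
Prior precision 1/σ₀² = 1/25 = 0.04; data precision n/σ² = 3/5 = 0.6.
μ̂ = (0.04·(-2) + 0.6·(26/15)) / (0.04 + 0.6) = 0.96/0.64 = 1.500.

μ̂_MAP = 1.500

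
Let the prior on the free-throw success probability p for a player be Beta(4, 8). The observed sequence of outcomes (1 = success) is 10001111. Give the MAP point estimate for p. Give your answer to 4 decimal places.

Prior: Beta(4, 8).
Data: 5 successes in 8 trials (from the sequence). The binomial likelihood contributes p^5(1−p)^3, so the posterior is Beta(4+5, 8+3) = Beta(9, 11).
For Beta(a, b) with a, b > 1 the mode is (a−1)/(a+b−2) = 8/18 ≈ 0.4444.

p̂_MAP = 0.4444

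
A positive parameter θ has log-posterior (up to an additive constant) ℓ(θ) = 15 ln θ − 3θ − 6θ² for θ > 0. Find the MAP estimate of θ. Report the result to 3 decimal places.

θ̂_MAP = 1.000

ℓ'(θ) = 15/θ − 3 − 12θ. Setting this to zero and multiplying by θ: 12θ² + 3θ − 15 = 0.
θ = (−3 + √(3² + 4·12·15)) / (2·12) = (−3 + √729) / 24 = (−3 + 27)/24 = 1.
ℓ''(θ) = −15/θ² − 12 < 0, confirming a maximum.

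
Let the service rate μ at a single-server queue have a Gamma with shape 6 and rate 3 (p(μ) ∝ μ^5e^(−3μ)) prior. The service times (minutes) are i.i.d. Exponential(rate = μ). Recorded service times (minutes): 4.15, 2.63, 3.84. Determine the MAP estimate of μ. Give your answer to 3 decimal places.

μ̂_MAP = 0.587

The Exponential(rate=μ) likelihood is ∝ μ^n e^(−μΣtᵢ). Here n = 3 and Σtᵢ = 4.15 + 2.63 + 3.84 = 10.62.
Posterior ∝ μ^5e^(−3μ) · μ^3e^(−10.62μ) = μ^8e^(−13.62μ), i.e. Gamma(9, 13.62).
Mode = (a−1)/b = 8/13.62 ≈ 0.587.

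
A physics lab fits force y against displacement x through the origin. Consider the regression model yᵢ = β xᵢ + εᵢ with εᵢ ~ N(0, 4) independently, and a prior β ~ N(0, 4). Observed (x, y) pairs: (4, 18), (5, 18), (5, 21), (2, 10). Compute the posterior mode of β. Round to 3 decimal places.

β̂_MAP = 4.042

log p(β | y) = −Σ(yᵢ − βxᵢ)²/(2·4) − β²/(2·4) + const.
Setting the derivative to zero: Σxᵢ(yᵢ − βxᵢ)/4 − β/4 = 0, so β = Σxᵢyᵢ / (Σxᵢ² + σ²/τ²).
Σxᵢyᵢ = 4·18 + 5·18 + 5·21 + 2·10 = 287; Σxᵢ² = 70; σ²/τ² = 1.
β̂_MAP = 287 / (70 + 1) = 287/71 ≈ 4.042.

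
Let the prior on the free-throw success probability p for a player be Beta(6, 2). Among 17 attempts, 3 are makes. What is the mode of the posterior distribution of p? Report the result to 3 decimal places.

Prior: Beta(6, 2).
Data: 3 successes in 17 trials. The binomial likelihood contributes p^3(1−p)^14, so the posterior is Beta(6+3, 2+14) = Beta(9, 16).
For Beta(a, b) with a, b > 1 the mode is (a−1)/(a+b−2) = 8/23 ≈ 0.348.

p̂_MAP = 0.348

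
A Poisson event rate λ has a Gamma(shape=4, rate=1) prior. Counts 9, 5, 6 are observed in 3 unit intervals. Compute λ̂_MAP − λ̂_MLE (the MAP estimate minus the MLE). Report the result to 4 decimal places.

MAP − MLE = -0.9167

Σxᵢ = 20. Posterior is Gamma(24, 4); MAP = (24−1)/4 = 23/4 ≈ 5.75000.
MLE = x̄ = 20/3 ≈ 6.66667.
Difference = 23/4 − 20/3 = -11/12 ≈ -0.9167.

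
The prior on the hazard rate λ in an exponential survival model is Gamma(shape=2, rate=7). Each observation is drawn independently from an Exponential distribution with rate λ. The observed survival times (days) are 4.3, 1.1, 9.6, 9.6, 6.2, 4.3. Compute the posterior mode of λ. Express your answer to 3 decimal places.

λ̂_MAP = 0.166

The Exponential(rate=λ) likelihood is ∝ λ^n e^(−λΣtᵢ). Here n = 6 and Σtᵢ = 4.3 + 1.1 + 9.6 + 9.6 + 6.2 + 4.3 = 35.1.
Posterior ∝ λe^(−7λ) · λ^6e^(−35.1λ) = λ^7e^(−42.1λ), i.e. Gamma(8, 42.1).
Mode = (a−1)/b = 7/42.1 ≈ 0.166.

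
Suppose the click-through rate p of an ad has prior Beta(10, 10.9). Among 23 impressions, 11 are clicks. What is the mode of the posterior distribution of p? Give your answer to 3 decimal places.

p̂_MAP = 0.477

Prior: Beta(10, 10.9).
Data: 11 successes in 23 trials. The binomial likelihood contributes p^11(1−p)^12, so the posterior is Beta(10+11, 10.9+12) = Beta(21, 22.9).
For Beta(a, b) with a, b > 1 the mode is (a−1)/(a+b−2) = 20/41.9 ≈ 0.477.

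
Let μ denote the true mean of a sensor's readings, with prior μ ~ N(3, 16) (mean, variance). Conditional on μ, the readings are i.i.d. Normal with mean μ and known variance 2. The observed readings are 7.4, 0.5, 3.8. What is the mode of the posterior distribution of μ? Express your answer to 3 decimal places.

μ̂_MAP = 3.864

n = 3; x̄ = (7.4 + 0.5 + 3.8)/3 = 11.7/3 = 3.9.
For a Normal prior and Normal likelihood with known variance, the posterior is Normal; its mode equals its mean, the precision-weighted average.
Prior precision 1/σ₀² = 1/16 = 0.0625; data precision n/σ² = 3/2 = 1.5.
μ̂ = (0.0625·3 + 1.5·3.9) / (0.0625 + 1.5) = 6.0375/1.5625 = 3.864.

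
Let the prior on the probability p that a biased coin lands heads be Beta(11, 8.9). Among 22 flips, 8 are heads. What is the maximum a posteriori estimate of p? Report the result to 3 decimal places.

p̂_MAP = 0.451

Prior: Beta(11, 8.9).
Data: 8 successes in 22 trials. The binomial likelihood contributes p^8(1−p)^14, so the posterior is Beta(11+8, 8.9+14) = Beta(19, 22.9).
For Beta(a, b) with a, b > 1 the mode is (a−1)/(a+b−2) = 18/39.9 ≈ 0.451.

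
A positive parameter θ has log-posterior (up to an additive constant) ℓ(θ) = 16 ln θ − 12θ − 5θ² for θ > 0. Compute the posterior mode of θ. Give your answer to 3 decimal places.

ℓ'(θ) = 16/θ − 12 − 10θ. Setting this to zero and multiplying by θ: 10θ² + 12θ − 16 = 0.
θ = (−12 + √(12² + 4·10·16)) / (2·10) = (−12 + √784) / 20 = (−12 + 28)/20 = 4/5.
ℓ''(θ) = −16/θ² − 10 < 0, confirming a maximum.

θ̂_MAP = 0.800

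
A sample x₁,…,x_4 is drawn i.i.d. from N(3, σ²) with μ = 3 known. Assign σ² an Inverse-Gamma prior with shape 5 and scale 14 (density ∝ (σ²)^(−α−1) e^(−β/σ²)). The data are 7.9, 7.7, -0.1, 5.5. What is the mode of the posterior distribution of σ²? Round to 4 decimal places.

Sum of squared deviations about the known mean: SS = (7.9−3)² + (7.7−3)² + (-0.1−3)² + (5.5−3)² = 61.96.
The Normal likelihood contributes (σ²)^(−n/2) exp(−SS/(2σ²)), so the posterior is Inverse-Gamma(α + n/2, β + SS/2) = Inverse-Gamma(7, 44.98).
The mode of Inverse-Gamma(a, b) is b/(a+1) = 44.98/8 ≈ 5.6225.

σ̂²_MAP = 5.6225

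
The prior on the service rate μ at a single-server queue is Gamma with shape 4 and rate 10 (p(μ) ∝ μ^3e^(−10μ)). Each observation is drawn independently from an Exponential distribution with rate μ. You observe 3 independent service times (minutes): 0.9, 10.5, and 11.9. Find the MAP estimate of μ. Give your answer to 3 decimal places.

μ̂_MAP = 0.180

The Exponential(rate=μ) likelihood is ∝ μ^n e^(−μΣtᵢ). Here n = 3 and Σtᵢ = 0.9 + 10.5 + 11.9 = 23.3.
Posterior ∝ μ^3e^(−10μ) · μ^3e^(−23.3μ) = μ^6e^(−33.3μ), i.e. Gamma(7, 33.3).
Mode = (a−1)/b = 6/33.3 ≈ 0.180.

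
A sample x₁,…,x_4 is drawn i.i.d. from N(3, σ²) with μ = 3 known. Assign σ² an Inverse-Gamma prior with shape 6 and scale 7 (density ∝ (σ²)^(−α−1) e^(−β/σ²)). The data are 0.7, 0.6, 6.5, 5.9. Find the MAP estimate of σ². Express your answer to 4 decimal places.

σ̂²_MAP = 2.5394

Sum of squared deviations about the known mean: SS = (0.7−3)² + (0.6−3)² + (6.5−3)² + (5.9−3)² = 31.71.
The Normal likelihood contributes (σ²)^(−n/2) exp(−SS/(2σ²)), so the posterior is Inverse-Gamma(α + n/2, β + SS/2) = Inverse-Gamma(8, 22.855).
The mode of Inverse-Gamma(a, b) is b/(a+1) = 22.855/9 ≈ 2.5394.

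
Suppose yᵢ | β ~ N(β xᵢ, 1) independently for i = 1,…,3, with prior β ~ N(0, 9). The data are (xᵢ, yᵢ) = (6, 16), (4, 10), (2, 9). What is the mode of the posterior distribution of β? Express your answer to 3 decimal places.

β̂_MAP = 2.745

log p(β | y) = −Σ(yᵢ − βxᵢ)²/(2·1) − β²/(2·9) + const.
Setting the derivative to zero: Σxᵢ(yᵢ − βxᵢ)/1 − β/9 = 0, so β = Σxᵢyᵢ / (Σxᵢ² + σ²/τ²).
Σxᵢyᵢ = 6·16 + 4·10 + 2·9 = 154; Σxᵢ² = 56; σ²/τ² = 1/9.
β̂_MAP = 154 / (56 + 1/9) = 154/(505/9) = 1386/505 ≈ 2.745.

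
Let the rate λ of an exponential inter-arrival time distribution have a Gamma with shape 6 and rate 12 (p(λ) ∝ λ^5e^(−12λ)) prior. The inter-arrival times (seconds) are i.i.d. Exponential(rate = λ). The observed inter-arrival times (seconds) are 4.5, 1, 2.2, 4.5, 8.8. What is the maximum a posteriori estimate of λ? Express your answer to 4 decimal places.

λ̂_MAP = 0.3030

The Exponential(rate=λ) likelihood is ∝ λ^n e^(−λΣtᵢ). Here n = 5 and Σtᵢ = 4.5 + 1 + 2.2 + 4.5 + 8.8 = 21.
Posterior ∝ λ^5e^(−12λ) · λ^5e^(−21λ) = λ^10e^(−33λ), i.e. Gamma(11, 33).
Mode = (a−1)/b = 10/33 ≈ 0.3030.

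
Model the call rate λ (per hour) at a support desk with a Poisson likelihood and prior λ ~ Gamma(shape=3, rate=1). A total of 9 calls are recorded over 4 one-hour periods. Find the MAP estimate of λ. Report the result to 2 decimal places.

λ̂_MAP = 2.20

Σxᵢ = 9, n = 4.
Posterior ∝ λ^2e^(−1λ) · λ^9e^(−4λ) = λ^11e^(−5λ), i.e. Gamma(shape=12, rate=5).
The mode of a Gamma(a, b) with a ≥ 1 (shape–rate) is (a−1)/b = 11/5 ≈ 2.20.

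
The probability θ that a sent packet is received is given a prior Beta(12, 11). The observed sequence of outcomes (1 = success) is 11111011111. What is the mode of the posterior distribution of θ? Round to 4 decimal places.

Prior: Beta(12, 11).
Data: 10 successes in 11 trials (from the sequence). The binomial likelihood contributes θ^10(1−θ)^1, so the posterior is Beta(12+10, 11+1) = Beta(22, 12).
For Beta(a, b) with a, b > 1 the mode is (a−1)/(a+b−2) = 21/32 ≈ 0.6563.

θ̂_MAP = 0.6563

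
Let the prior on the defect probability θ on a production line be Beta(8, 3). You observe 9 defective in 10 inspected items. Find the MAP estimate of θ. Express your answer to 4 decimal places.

Prior: Beta(8, 3).
Data: 9 successes in 10 trials. The binomial likelihood contributes θ^9(1−θ)^1, so the posterior is Beta(8+9, 3+1) = Beta(17, 4).
For Beta(a, b) with a, b > 1 the mode is (a−1)/(a+b−2) = 16/19 ≈ 0.8421.

θ̂_MAP = 0.8421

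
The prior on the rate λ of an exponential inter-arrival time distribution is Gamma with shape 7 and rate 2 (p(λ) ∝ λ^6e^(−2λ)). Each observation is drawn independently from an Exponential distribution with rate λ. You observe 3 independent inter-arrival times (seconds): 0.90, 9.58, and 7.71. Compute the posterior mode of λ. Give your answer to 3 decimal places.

λ̂_MAP = 0.446

The Exponential(rate=λ) likelihood is ∝ λ^n e^(−λΣtᵢ). Here n = 3 and Σtᵢ = 0.90 + 9.58 + 7.71 = 18.19.
Posterior ∝ λ^6e^(−2λ) · λ^3e^(−18.19λ) = λ^9e^(−20.19λ), i.e. Gamma(10, 20.19).
Mode = (a−1)/b = 9/20.19 ≈ 0.446.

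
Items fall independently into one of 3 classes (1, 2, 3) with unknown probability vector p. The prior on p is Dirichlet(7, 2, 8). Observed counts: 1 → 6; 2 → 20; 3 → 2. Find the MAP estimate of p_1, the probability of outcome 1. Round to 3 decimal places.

The posterior is Dirichlet(αᵢ + nᵢ) = Dirichlet(13, 22, 10).
For a Dirichlet(a₁,…,a_K) with all aᵢ > 1, the mode has j-th component (aⱼ − 1)/(Σaᵢ − K).
Here Σaᵢ = 45 and K = 3, so p_1 = (13 − 1)/(45 − 3) = 12/42 ≈ 0.286.

MAP estimate: 0.286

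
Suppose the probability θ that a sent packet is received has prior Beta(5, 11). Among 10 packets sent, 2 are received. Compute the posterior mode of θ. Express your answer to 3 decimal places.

Prior: Beta(5, 11).
Data: 2 successes in 10 trials. The binomial likelihood contributes θ^2(1−θ)^8, so the posterior is Beta(5+2, 11+8) = Beta(7, 19).
For Beta(a, b) with a, b > 1 the mode is (a−1)/(a+b−2) = 6/24 ≈ 0.250.

θ̂_MAP = 0.250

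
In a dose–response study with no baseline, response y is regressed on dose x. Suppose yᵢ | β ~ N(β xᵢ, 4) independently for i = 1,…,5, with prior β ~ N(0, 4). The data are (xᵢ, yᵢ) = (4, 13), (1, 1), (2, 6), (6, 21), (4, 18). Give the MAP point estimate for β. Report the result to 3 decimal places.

log p(β | y) = −Σ(yᵢ − βxᵢ)²/(2·4) − β²/(2·4) + const.
Setting the derivative to zero: Σxᵢ(yᵢ − βxᵢ)/4 − β/4 = 0, so β = Σxᵢyᵢ / (Σxᵢ² + σ²/τ²).
Σxᵢyᵢ = 4·13 + 1·1 + 2·6 + 6·21 + 4·18 = 263; Σxᵢ² = 73; σ²/τ² = 1.
β̂_MAP = 263 / (73 + 1) = 263/74 ≈ 3.554.

β̂_MAP = 3.554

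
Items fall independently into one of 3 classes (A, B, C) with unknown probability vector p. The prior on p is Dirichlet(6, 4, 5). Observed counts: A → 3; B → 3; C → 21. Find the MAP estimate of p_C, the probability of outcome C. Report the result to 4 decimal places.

MAP estimate of p_C = 0.6410

The posterior is Dirichlet(αᵢ + nᵢ) = Dirichlet(9, 7, 26).
For a Dirichlet(a₁,…,a_K) with all aᵢ > 1, the mode has j-th component (aⱼ − 1)/(Σaᵢ − K).
Here Σaᵢ = 42 and K = 3, so p_C = (26 − 1)/(42 − 3) = 25/39 ≈ 0.6410.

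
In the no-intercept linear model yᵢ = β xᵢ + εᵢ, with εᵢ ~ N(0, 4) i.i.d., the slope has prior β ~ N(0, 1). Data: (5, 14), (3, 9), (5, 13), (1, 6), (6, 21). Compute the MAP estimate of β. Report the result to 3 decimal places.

log p(β | y) = −Σ(yᵢ − βxᵢ)²/(2·4) − β²/(2·1) + const.
Setting the derivative to zero: Σxᵢ(yᵢ − βxᵢ)/4 − β/1 = 0, so β = Σxᵢyᵢ / (Σxᵢ² + σ²/τ²).
Σxᵢyᵢ = 5·14 + 3·9 + 5·13 + 1·6 + 6·21 = 294; Σxᵢ² = 96; σ²/τ² = 4.
β̂_MAP = 294 / (96 + 4) = 294/100 ≈ 2.940.

β̂_MAP = 2.940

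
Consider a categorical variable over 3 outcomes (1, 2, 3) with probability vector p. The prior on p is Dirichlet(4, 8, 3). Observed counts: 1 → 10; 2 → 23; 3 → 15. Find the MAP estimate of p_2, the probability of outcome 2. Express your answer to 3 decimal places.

MAP estimate: 0.500

The posterior is Dirichlet(αᵢ + nᵢ) = Dirichlet(14, 31, 18).
For a Dirichlet(a₁,…,a_K) with all aᵢ > 1, the mode has j-th component (aⱼ − 1)/(Σaᵢ − K).
Here Σaᵢ = 63 and K = 3, so p_2 = (31 − 1)/(63 − 3) = 30/60 ≈ 0.500.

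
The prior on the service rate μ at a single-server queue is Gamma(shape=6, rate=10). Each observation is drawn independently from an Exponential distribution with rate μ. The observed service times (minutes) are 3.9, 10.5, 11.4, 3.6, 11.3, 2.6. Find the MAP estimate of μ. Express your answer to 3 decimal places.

The Exponential(rate=μ) likelihood is ∝ μ^n e^(−μΣtᵢ). Here n = 6 and Σtᵢ = 3.9 + 10.5 + 11.4 + 3.6 + 11.3 + 2.6 = 43.3.
Posterior ∝ μ^5e^(−10μ) · μ^6e^(−43.3μ) = μ^11e^(−53.3μ), i.e. Gamma(12, 53.3).
Mode = (a−1)/b = 11/53.3 ≈ 0.206.

μ̂_MAP = 0.206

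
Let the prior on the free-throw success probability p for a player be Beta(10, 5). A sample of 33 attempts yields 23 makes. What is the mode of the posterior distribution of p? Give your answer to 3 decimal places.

Prior: Beta(10, 5).
Data: 23 successes in 33 trials. The binomial likelihood contributes p^23(1−p)^10, so the posterior is Beta(10+23, 5+10) = Beta(33, 15).
For Beta(a, b) with a, b > 1 the mode is (a−1)/(a+b−2) = 32/46 ≈ 0.696.

p̂_MAP = 0.696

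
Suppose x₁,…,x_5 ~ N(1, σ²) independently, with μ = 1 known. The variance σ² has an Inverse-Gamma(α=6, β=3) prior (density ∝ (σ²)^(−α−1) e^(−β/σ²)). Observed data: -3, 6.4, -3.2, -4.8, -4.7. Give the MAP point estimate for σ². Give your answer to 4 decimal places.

Sum of squared deviations about the known mean: SS = (-3−1)² + (6.4−1)² + (-3.2−1)² + (-4.8−1)² + (-4.7−1)² = 128.93.
The Normal likelihood contributes (σ²)^(−n/2) exp(−SS/(2σ²)), so the posterior is Inverse-Gamma(α + n/2, β + SS/2) = Inverse-Gamma(8.5, 67.465).
The mode of Inverse-Gamma(a, b) is b/(a+1) = 67.465/9.5 ≈ 7.1016.

σ̂²_MAP = 7.1016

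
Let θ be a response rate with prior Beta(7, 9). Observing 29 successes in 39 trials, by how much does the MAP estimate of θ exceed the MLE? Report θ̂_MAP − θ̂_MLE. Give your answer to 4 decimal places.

MAP − MLE = -0.0832

Posterior is Beta(36, 19); MAP = (36−1)/(55−2) = 35/53 ≈ 0.66038.
MLE ignores the prior: θ̂_MLE = k/n = 29/39 ≈ 0.74359.
Difference = 35/53 − 29/39 = -172/2067 ≈ -0.0832.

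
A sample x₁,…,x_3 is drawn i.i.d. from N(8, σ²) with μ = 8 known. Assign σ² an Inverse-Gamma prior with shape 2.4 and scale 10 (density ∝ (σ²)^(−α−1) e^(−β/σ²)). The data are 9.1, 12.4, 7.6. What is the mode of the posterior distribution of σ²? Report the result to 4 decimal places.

σ̂²_MAP = 4.1561

Sum of squared deviations about the known mean: SS = (9.1−8)² + (12.4−8)² + (7.6−8)² = 20.73.
The Normal likelihood contributes (σ²)^(−n/2) exp(−SS/(2σ²)), so the posterior is Inverse-Gamma(α + n/2, β + SS/2) = Inverse-Gamma(3.9, 20.365).
The mode of Inverse-Gamma(a, b) is b/(a+1) = 20.365/4.9 ≈ 4.1561.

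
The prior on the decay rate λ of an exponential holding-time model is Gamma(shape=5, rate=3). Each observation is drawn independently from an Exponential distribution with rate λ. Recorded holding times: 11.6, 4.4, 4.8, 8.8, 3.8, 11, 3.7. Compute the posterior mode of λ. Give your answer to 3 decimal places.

The Exponential(rate=λ) likelihood is ∝ λ^n e^(−λΣtᵢ). Here n = 7 and Σtᵢ = 11.6 + 4.4 + 4.8 + 8.8 + 3.8 + 11 + 3.7 = 48.1.
Posterior ∝ λ^4e^(−3λ) · λ^7e^(−48.1λ) = λ^11e^(−51.1λ), i.e. Gamma(12, 51.1).
Mode = (a−1)/b = 11/51.1 ≈ 0.215.

λ̂_MAP = 0.215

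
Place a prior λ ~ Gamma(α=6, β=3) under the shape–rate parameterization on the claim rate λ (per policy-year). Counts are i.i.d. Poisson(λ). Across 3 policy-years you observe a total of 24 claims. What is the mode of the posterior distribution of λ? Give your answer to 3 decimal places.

Σxᵢ = 24, n = 3.
Posterior ∝ λ^5e^(−3λ) · λ^24e^(−3λ) = λ^29e^(−6λ), i.e. Gamma(shape=30, rate=6).
The mode of a Gamma(a, b) with a ≥ 1 (shape–rate) is (a−1)/b = 29/6 ≈ 4.833.

λ̂_MAP = 4.833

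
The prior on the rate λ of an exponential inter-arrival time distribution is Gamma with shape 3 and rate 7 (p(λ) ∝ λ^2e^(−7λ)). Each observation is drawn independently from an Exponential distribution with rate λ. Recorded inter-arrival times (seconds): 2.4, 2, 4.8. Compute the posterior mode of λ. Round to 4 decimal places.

The Exponential(rate=λ) likelihood is ∝ λ^n e^(−λΣtᵢ). Here n = 3 and Σtᵢ = 2.4 + 2 + 4.8 = 9.2.
Posterior ∝ λ^2e^(−7λ) · λ^3e^(−9.2λ) = λ^5e^(−16.2λ), i.e. Gamma(6, 16.2).
Mode = (a−1)/b = 5/16.2 ≈ 0.3086.

λ̂_MAP = 0.3086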